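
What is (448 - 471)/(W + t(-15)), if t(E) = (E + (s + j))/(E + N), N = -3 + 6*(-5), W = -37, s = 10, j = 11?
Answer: 184/297 ≈ 0.61953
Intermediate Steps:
N = -33 (N = -3 - 30 = -33)
t(E) = (21 + E)/(-33 + E) (t(E) = (E + (10 + 11))/(E - 33) = (E + 21)/(-33 + E) = (21 + E)/(-33 + E))
(448 - 471)/(W + t(-15)) = (448 - 471)/(-37 + (21 - 15)/(-33 - 15)) = -23/(-37 + 6/(-48)) = -23/(-37 - 1/48*6) = -23/(-37 - 1/8) = -23/(-297/8) = -23*(-8/297) = 184/297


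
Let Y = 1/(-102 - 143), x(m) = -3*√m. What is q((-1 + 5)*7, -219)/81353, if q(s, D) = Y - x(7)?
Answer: -1/19931485 + 3*√7/81353 ≈ 9.7515e-5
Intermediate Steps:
Y = -1/245 (Y = 1/(-245) = -1/245 ≈ -0.0040816)
q(s, D) = -1/245 + 3*√7 (q(s, D) = -1/245 - (-3)*√7 = -1/245 + 3*√7)
q((-1 + 5)*7, -219)/81353 = (-1/245 + 3*√7)/81353 = (-1/245 + 3*√7)*(1/81353) = -1/19931485 + 3*√7/81353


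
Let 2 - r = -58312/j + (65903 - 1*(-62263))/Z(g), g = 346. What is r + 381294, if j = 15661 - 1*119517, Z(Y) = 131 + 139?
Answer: 222471673733/584190 ≈ 3.8082e+5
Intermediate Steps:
Z(Y) = 270
j = -103856 (j = 15661 - 119517 = -103856)
r = -276468127/584190 (r = 2 - (-58312/(-103856) + (65903 - 1*(-62263))/270) = 2 - (-58312*(-1/103856) + (65903 + 62263)*(1/270)) = 2 - (7289/12982 + 128166*(1/270)) = 2 - (7289/12982 + 21361/45) = 2 - 1*277636507/584190 = 2 - 277636507/584190 = -276468127/584190 ≈ -473.25)
r + 381294 = -276468127/584190 + 381294 = 222471673733/584190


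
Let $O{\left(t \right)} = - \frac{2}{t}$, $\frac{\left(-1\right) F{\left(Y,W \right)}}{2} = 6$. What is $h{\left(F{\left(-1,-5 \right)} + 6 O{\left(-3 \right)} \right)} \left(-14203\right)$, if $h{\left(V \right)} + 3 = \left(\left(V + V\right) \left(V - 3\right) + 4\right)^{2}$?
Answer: $-460134591$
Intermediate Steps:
$F{\left(Y,W \right)} = -12$ ($F{\left(Y,W \right)} = \left(-2\right) 6 = -12$)
$h{\left(V \right)} = -3 + \left(4 + 2 V \left(-3 + V\right)\right)^{2}$ ($h{\left(V \right)} = -3 + \left(\left(V + V\right) \left(V - 3\right) + 4\right)^{2} = -3 + \left(2 V \left(-3 + V\right) + 4\right)^{2} = -3 + \left(4 + 2 V \left(-3 + V\right)\right)^{2}$)
$h{\left(F{\left(-1,-5 \right)} + 6 O{\left(-3 \right)} \right)} \left(-14203\right) = \left(-3 + 4 \left(2 + \left(-12 + 6 \left(- \frac{2}{-3}\right)\right)^{2} - 3 \left(-12 + 6 \left(- \frac{2}{-3}\right)\right)\right)^{2}\right) \left(-14203\right) = \left(-3 + 4 \left(2 + \left(-12 + 6 \left(\left(-2\right) \left(- \frac{1}{3}\right)\right)\right)^{2} - 3 \left(-12 + 6 \left(\left(-2\right) \left(- \frac{1}{3}\right)\right)\right)\right)^{2}\right) \left(-14203\right) = \left(-3 + 4 \left(2 + \left(-12 + 6 \cdot \frac{2}{3}\right)^{2} - 3 \left(-12 + 6 \cdot \frac{2}{3}\right)\right)^{2}\right) \left(-14203\right) = \left(-3 + 4 \left(2 + \left(-12 + 4\right)^{2} - 3 \left(-12 + 4\right)\right)^{2}\right) \left(-14203\right) = \left(-3 + 4 \left(2 + \left(-8\right)^{2} - -24\right)^{2}\right) \left(-14203\right) = \left(-3 + 4 \left(2 + 64 + 24\right)^{2}\right) \left(-14203\right) = \left(-3 + 4 \cdot 90^{2}\right) \left(-14203\right) = \left(-3 + 4 \cdot 8100\right) \left(-14203\right) = \left(-3 + 32400\right) \left(-14203\right) = 32397 \left(-14203\right) = -460134591$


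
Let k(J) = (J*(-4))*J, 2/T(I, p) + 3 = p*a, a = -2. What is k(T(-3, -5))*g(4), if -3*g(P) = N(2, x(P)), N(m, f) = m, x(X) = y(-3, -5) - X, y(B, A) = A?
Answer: 32/147 ≈ 0.21769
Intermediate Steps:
x(X) = -5 - X
T(I, p) = 2/(-3 - 2*p) (T(I, p) = 2/(-3 + p*(-2)) = 2/(-3 - 2*p))
g(P) = -⅔ (g(P) = -⅓*2 = -⅔)
k(J) = -4*J² (k(J) = (-4*J)*J = -4*J²)
k(T(-3, -5))*g(4) = -4*4/(3 + 2*(-5))²*(-⅔) = -4*4/(3 - 10)²*(-⅔) = -4*(-2/(-7))²*(-⅔) = -4*(-2*(-⅐))²*(-⅔) = -4*(2/7)²*(-⅔) = -4*4/49*(-⅔) = -16/49*(-⅔) = 32/147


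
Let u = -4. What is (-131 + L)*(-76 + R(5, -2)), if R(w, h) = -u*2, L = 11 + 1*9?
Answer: 7548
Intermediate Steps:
L = 20 (L = 11 + 9 = 20)
R(w, h) = 8 (R(w, h) = -1*(-4)*2 = 4*2 = 8)
(-131 + L)*(-76 + R(5, -2)) = (-131 + 20)*(-76 + 8) = -111*(-68) = 7548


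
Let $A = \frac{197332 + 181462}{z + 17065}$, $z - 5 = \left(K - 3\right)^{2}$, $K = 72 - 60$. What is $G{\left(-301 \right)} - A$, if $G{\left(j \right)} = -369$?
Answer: $- \frac{6707513}{17151} \approx -391.09$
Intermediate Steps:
$K = 12$
$z = 86$ ($z = 5 + \left(12 - 3\right)^{2} = 5 + 9^{2} = 5 + 81 = 86$)
$A = \frac{378794}{17151}$ ($A = \frac{197332 + 181462}{86 + 17065} = \frac{378794}{17151} \approx 22.086$)
$G{\left(-301 \right)} - A = -369 - \frac{378794}{17151} = - \frac{6707513}{17151}$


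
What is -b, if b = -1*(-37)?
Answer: -37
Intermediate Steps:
b = 37
-b = -1*37 = -37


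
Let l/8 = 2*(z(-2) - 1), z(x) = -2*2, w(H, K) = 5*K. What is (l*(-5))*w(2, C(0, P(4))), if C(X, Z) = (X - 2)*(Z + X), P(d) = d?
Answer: -16000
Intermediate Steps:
C(X, Z) = (-2 + X)*(X + Z)
z(x) = -4
l = -80 (l = 8*(2*(-4 - 1)) = 8*(2*(-5)) = 8*(-10) = -80)
(l*(-5))*w(2, C(0, P(4))) = (-80*(-5))*(5*(0**2 - 2*0 - 2*4 + 0*4)) = 400*(5*(0 + 0 - 8 + 0)) = 400*(5*(-8)) = 400*(-40) = -16000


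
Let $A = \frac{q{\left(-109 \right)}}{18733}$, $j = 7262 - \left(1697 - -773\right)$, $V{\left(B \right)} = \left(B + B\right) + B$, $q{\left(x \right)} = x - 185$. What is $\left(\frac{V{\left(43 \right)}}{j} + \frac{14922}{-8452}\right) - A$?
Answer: $- \frac{326798442783}{189680916568} \approx -1.7229$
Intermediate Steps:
$q{\left(x \right)} = -185 + x$
$V{\left(B \right)} = 3 B$ ($V{\left(B \right)} = 2 B + B = 3 B$)
$j = 4792$ ($j = 7262 - \left(1697 + 773\right) = 7262 - 2470 = 4792$)
$A = - \frac{294}{18733}$ ($A = \frac{-185 - 109}{18733} = \left(-294\right) \frac{1}{18733} = - \frac{294}{18733} \approx -0.015694$)
$\left(\frac{V{\left(43 \right)}}{j} + \frac{14922}{-8452}\right) - A = \left(\frac{3 \cdot 43}{4792} + \frac{14922}{-8452}\right) - - \frac{294}{18733} = \left(129 \cdot \frac{1}{4792} + 14922 \left(- \frac{1}{8452}\right)\right) + \frac{294}{18733} = \left(\frac{129}{4792} - \frac{7461}{4226}\right) + \frac{294}{18733} = - \frac{17603979}{10125496} + \frac{294}{18733} = - \frac{326798442783}{189680916568}$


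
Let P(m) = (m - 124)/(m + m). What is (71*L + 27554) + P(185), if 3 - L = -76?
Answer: 12270371/370 ≈ 33163.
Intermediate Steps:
L = 79 (L = 3 - 1*(-76) = 3 + 76 = 79)
P(m) = (-124 + m)/(2*m) (P(m) = (-124 + m)/((2*m)) = (-124 + m)*(1/(2*m)) = (-124 + m)/(2*m))
(71*L + 27554) + P(185) = (71*79 + 27554) + (½)*(-124 + 185)/185 = (5609 + 27554) + (½)*(1/185)*61 = 33163 + 61/370 = 12270371/370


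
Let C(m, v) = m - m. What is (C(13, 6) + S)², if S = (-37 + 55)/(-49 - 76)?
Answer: 324/15625 ≈ 0.020736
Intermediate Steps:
C(m, v) = 0
S = -18/125 (S = 18/(-125) = 18*(-1/125) = -18/125 ≈ -0.14400)
(C(13, 6) + S)² = (0 - 18/125)² = (-18/125)² = 324/15625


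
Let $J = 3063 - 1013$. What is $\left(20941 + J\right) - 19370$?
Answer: $3621$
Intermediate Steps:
$J = 2050$
$\left(20941 + J\right) - 19370 = \left(20941 + 2050\right) - 19370 = 22991 - 19370 = 3621$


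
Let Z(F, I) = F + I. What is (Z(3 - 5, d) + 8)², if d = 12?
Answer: 324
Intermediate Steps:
(Z(3 - 5, d) + 8)² = (((3 - 5) + 12) + 8)² = ((-2 + 12) + 8)² = (10 + 8)² = 18² = 324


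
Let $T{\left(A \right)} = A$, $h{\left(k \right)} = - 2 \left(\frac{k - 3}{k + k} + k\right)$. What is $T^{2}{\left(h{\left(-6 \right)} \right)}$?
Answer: $\frac{441}{4} \approx 110.25$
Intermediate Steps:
$h{\left(k \right)} = - 2 k - \frac{-3 + k}{k}$ ($h{\left(k \right)} = - 2 \left(\frac{-3 + k}{2 k} + k\right) = - 2 \left(k + \frac{-3 + k}{2 k}\right) = - 2 k - \frac{-3 + k}{k}$)
$T^{2}{\left(h{\left(-6 \right)} \right)} = \left(-1 - -12 + \frac{3}{-6}\right)^{2} = \left(-1 + 12 + 3 \left(- \frac{1}{6}\right)\right)^{2} = \left(-1 + 12 - \frac{1}{2}\right)^{2} = \left(\frac{21}{2}\right)^{2} = \frac{441}{4}$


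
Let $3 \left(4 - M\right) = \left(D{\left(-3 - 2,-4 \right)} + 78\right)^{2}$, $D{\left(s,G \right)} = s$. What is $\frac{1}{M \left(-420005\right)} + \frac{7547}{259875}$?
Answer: $\frac{3370741799324}{116068833255375} \approx 0.029041$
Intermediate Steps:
$M = - \frac{5317}{3}$ ($M = 4 - \frac{\left(\left(-3 - 2\right) + 78\right)^{2}}{3} = 4 - \frac{\left(-5 + 78\right)^{2}}{3} = 4 - \frac{73^{2}}{3} = 4 - \frac{5329}{3} = - \frac{5317}{3} \approx -1772.3$)
$\frac{1}{M \left(-420005\right)} + \frac{7547}{259875} = \frac{1}{\left(- \frac{5317}{3}\right) \left(-420005\right)} + \frac{7547}{259875} = \left(- \frac{3}{5317}\right) \left(- \frac{1}{420005}\right) + 7547 \cdot \frac{1}{259875} = \frac{3}{2233166585} + \frac{7547}{259875} = \frac{3370741799324}{116068833255375}$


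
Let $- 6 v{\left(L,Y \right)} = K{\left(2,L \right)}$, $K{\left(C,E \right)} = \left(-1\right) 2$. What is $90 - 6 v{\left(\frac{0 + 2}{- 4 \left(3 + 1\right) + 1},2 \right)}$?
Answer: $88$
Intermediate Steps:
$K{\left(C,E \right)} = -2$
$v{\left(L,Y \right)} = \frac{1}{3}$ ($v{\left(L,Y \right)} = \left(- \frac{1}{6}\right) \left(-2\right) = \frac{1}{3}$)
$90 - 6 v{\left(\frac{0 + 2}{- 4 \left(3 + 1\right) + 1},2 \right)} = 90 - 2 = 88$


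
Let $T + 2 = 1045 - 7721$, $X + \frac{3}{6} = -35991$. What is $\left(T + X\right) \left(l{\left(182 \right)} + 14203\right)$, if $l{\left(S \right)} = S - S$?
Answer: $- \frac{1212069817}{2} \approx -6.0603 \cdot 10^{8}$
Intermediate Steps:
$X = - \frac{71983}{2}$ ($X = - \frac{1}{2} - 35991 = - \frac{71983}{2} \approx -35992.0$)
$T = -6678$ ($T = -2 + \left(1045 - 7721\right) = -2 - 6676 = -6678$)
$l{\left(S \right)} = 0$
$\left(T + X\right) \left(l{\left(182 \right)} + 14203\right) = \left(-6678 - \frac{71983}{2}\right) \left(0 + 14203\right) = \left(- \frac{85339}{2}\right) 14203 = - \frac{1212069817}{2}$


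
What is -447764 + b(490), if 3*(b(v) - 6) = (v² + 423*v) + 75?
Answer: -895829/3 ≈ -2.9861e+5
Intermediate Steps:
b(v) = 31 + 141*v + v²/3 (b(v) = 6 + ((v² + 423*v) + 75)/3 = 6 + (75 + v² + 423*v)/3 = 6 + (25 + 141*v + v²/3) = 31 + 141*v + v²/3)
-447764 + b(490) = -447764 + (31 + 141*490 + (⅓)*490²) = -447764 + (31 + 69090 + (⅓)*240100) = -447764 + (31 + 69090 + 240100/3) = -447764 + 447463/3 = -895829/3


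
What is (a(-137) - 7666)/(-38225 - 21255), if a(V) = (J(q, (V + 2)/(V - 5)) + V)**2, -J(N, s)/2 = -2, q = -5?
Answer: -10023/59480 ≈ -0.16851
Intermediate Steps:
J(N, s) = 4 (J(N, s) = -2*(-2) = 4)
a(V) = (4 + V)**2
(a(-137) - 7666)/(-38225 - 21255) = ((4 - 137)**2 - 7666)/(-38225 - 21255) = ((-133)**2 - 7666)/(-59480) = (17689 - 7666)*(-1/59480) = 10023*(-1/59480) = -10023/59480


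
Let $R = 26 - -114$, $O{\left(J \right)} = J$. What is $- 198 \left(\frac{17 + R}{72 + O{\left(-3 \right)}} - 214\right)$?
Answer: $\frac{964194}{23} \approx 41922.0$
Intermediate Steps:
$R = 140$ ($R = 26 + 114 = 140$)
$- 198 \left(\frac{17 + R}{72 + O{\left(-3 \right)}} - 214\right) = - 198 \left(\frac{17 + 140}{72 - 3} - 214\right) = - 198 \left(\frac{157}{69} - 214\right) = \left(-198\right) \left(- \frac{14609}{69}\right) = \frac{964194}{23}$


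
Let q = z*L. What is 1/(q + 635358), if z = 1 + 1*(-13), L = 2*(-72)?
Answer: 1/637086 ≈ 1.5696e-6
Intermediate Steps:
L = -144
z = -12 (z = 1 - 13 = -12)
q = 1728 (q = -12*(-144) = 1728)
1/(q + 635358) = 1/(1728 + 635358) = 1/637086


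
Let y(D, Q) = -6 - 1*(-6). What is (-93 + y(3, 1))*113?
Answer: -10509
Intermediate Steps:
y(D, Q) = 0 (y(D, Q) = -6 + 6 = 0)
(-93 + y(3, 1))*113 = (-93 + 0)*113 = -93*113 = -10509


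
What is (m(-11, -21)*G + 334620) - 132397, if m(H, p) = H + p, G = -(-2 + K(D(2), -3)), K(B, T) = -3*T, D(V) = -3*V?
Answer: 202447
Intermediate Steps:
G = -7 (G = -(-2 - 3*(-3)) = -(-2 + 9) = -1*7 = -7)
(m(-11, -21)*G + 334620) - 132397 = ((-11 - 21)*(-7) + 334620) - 132397 = (-32*(-7) + 334620) - 132397 = (224 + 334620) - 132397 = 334844 - 132397 = 202447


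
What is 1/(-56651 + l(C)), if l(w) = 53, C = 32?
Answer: -1/56598 ≈ -1.7668e-5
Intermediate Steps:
1/(-56651 + l(C)) = 1/(-56651 + 53) = 1/(-56598) = -1/56598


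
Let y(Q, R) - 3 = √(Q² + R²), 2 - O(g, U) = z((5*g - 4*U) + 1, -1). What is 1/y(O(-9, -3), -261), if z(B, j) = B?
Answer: -3/69268 + 73*√13/69268 ≈ 0.0037565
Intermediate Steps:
O(g, U) = 1 - 5*g + 4*U (O(g, U) = 2 - ((5*g - 4*U) + 1) = 2 - ((-4*U + 5*g) + 1) = 2 - (1 - 4*U + 5*g) = 2 + (-1 - 5*g + 4*U) = 1 - 5*g + 4*U)
y(Q, R) = 3 + √(Q² + R²)
1/y(O(-9, -3), -261) = 1/(3 + √((1 - 5*(-9) + 4*(-3))² + (-261)²)) = 1/(3 + √((1 + 45 - 12)² + 68121)) = 1/(3 + √(34² + 68121)) = 1/(3 + √(1156 + 68121)) = 1/(3 + √69277) = 1/(3 + 73*√13)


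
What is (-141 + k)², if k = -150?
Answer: 84681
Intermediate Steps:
(-141 + k)² = (-141 - 150)² = (-291)² = 84681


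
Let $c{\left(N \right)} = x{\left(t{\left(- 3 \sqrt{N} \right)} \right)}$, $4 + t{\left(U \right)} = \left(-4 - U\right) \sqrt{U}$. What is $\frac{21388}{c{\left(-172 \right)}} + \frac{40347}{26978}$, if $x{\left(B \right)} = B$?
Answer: $\frac{40347}{26978} - \frac{21388}{4 + 4 \sqrt{6} \sqrt[4]{43} \sqrt{- i} + 6 \sqrt{6} \cdot 43^{\frac{3}{4}} \left(- i\right)^{\frac{3}{2}}} \approx 55.683 - 68.193 i$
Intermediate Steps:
$t{\left(U \right)} = -4 + \sqrt{U} \left(-4 - U\right)$ ($t{\left(U \right)} = -4 + \left(-4 - U\right) \sqrt{U} = -4 + \sqrt{U} \left(-4 - U\right)$)
$c{\left(N \right)} = -4 - 4 \sqrt{3} \sqrt{- \sqrt{N}} - 3 \sqrt{3} \left(- \sqrt{N}\right)^{\frac{3}{2}}$ ($c{\left(N \right)} = -4 - \left(- 3 \sqrt{N}\right)^{\frac{3}{2}} - 4 \sqrt{- 3 \sqrt{N}} = -4 - 3 \sqrt{3} \left(- \sqrt{N}\right)^{\frac{3}{2}} - 4 \sqrt{3} \sqrt{- \sqrt{N}} = -4 - 4 \sqrt{3} \sqrt{- \sqrt{N}} - 3 \sqrt{3} \left(- \sqrt{N}\right)^{\frac{3}{2}}$)
$\frac{21388}{c{\left(-172 \right)}} + \frac{40347}{26978} = \frac{21388}{-4 - 4 \sqrt{3} \sqrt{- \sqrt{-172}} - 3 \sqrt{3} \left(- \sqrt{-172}\right)^{\frac{3}{2}}} + \frac{40347}{26978} = \frac{21388}{-4 - 4 \sqrt{3} \sqrt{- 2 i \sqrt{43}} - 3 \sqrt{3} \left(- 2 i \sqrt{43}\right)^{\frac{3}{2}}} + 40347 \cdot \frac{1}{26978} = \frac{21388}{-4 - 4 \sqrt{3} \sqrt{- 2 i \sqrt{43}} - 3 \sqrt{3} \left(- 2 i \sqrt{43}\right)^{\frac{3}{2}}} + \frac{40347}{26978} = \frac{21388}{-4 - 4 \sqrt{3} \sqrt{2} \sqrt[4]{43} \sqrt{- i} - 3 \sqrt{3} \cdot 2 \sqrt{2} \cdot 43^{\frac{3}{4}} \left(- i\right)^{\frac{3}{2}}} + \frac{40347}{26978} = \frac{21388}{-4 - 4 \sqrt{6} \sqrt[4]{43} \sqrt{- i} - 6 \sqrt{6} \cdot 43^{\frac{3}{4}} \left(- i\right)^{\frac{3}{2}}} + \frac{40347}{26978} = \frac{21388}{-4 - 6 \sqrt{6} \cdot 43^{\frac{3}{4}} \left(- i\right)^{\frac{3}{2}} - 4 \sqrt{6} \sqrt[4]{43} \sqrt{- i}} + \frac{40347}{26978} = \frac{40347}{26978} + \frac{21388}{-4 - 6 \sqrt{6} \cdot 43^{\frac{3}{4}} \left(- i\right)^{\frac{3}{2}} - 4 \sqrt{6} \sqrt[4]{43} \sqrt{- i}}$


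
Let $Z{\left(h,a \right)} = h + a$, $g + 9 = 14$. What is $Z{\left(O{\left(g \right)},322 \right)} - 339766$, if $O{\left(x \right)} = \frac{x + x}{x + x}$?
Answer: $-339443$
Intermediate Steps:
$g = 5$ ($g = -9 + 14 = 5$)
$O{\left(x \right)} = 1$ ($O{\left(x \right)} = \frac{2 x}{2 x} = 2 x \frac{1}{2 x} = 1$)
$Z{\left(h,a \right)} = a + h$
$Z{\left(O{\left(g \right)},322 \right)} - 339766 = \left(322 + 1\right) - 339766 = 323 - 339766 = -339443$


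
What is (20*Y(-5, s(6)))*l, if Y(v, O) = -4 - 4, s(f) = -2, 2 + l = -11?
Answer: 2080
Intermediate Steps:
l = -13 (l = -2 - 11 = -13)
Y(v, O) = -8
(20*Y(-5, s(6)))*l = (20*(-8))*(-13) = -160*(-13) = 2080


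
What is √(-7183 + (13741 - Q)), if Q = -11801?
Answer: √18359 ≈ 135.50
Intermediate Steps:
√(-7183 + (13741 - Q)) = √(-7183 + (13741 - 1*(-11801))) = √(-7183 + (13741 + 11801)) = √(-7183 + 25542) = √18359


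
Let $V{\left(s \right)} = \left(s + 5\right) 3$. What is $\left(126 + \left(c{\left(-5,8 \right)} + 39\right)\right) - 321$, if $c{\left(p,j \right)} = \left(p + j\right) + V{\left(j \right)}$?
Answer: $-114$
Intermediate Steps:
$V{\left(s \right)} = 15 + 3 s$ ($V{\left(s \right)} = \left(5 + s\right) 3 = 15 + 3 s$)
$c{\left(p,j \right)} = 15 + p + 4 j$ ($c{\left(p,j \right)} = \left(p + j\right) + \left(15 + 3 j\right) = \left(j + p\right) + \left(15 + 3 j\right) = 15 + p + 4 j$)
$\left(126 + \left(c{\left(-5,8 \right)} + 39\right)\right) - 321 = \left(126 + \left(\left(15 - 5 + 4 \cdot 8\right) + 39\right)\right) - 321 = \left(126 + \left(\left(15 - 5 + 32\right) + 39\right)\right) - 321 = \left(126 + \left(42 + 39\right)\right) - 321 = \left(126 + 81\right) - 321 = 207 - 321 = -114$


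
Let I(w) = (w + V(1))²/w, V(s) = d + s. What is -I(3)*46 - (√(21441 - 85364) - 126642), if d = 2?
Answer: 126090 - I*√63923 ≈ 1.2609e+5 - 252.83*I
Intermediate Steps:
V(s) = 2 + s
I(w) = (3 + w)²/w (I(w) = (w + (2 + 1))²/w = (w + 3)²/w = (3 + w)²/w)
-I(3)*46 - (√(21441 - 85364) - 126642) = -(3 + 3)²/3*46 - (√(21441 - 85364) - 126642) = -6²/3*46 - (√(-63923) - 126642) = -36/3*46 - (I*√63923 - 126642) = -1*12*46 - (-126642 + I*√63923) = -12*46 + (126642 - I*√63923) = -552 + (126642 - I*√63923) = 126090 - I*√63923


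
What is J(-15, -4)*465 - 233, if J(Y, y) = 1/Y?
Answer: -264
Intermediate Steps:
J(-15, -4)*465 - 233 = 465/(-15) - 233 = -1/15*465 - 233 = -31 - 233 = -264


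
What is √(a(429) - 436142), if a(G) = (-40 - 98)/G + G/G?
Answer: 3*I*√990961543/143 ≈ 660.41*I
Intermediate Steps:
a(G) = 1 - 138/G (a(G) = -138/G + 1 = 1 - 138/G)
√(a(429) - 436142) = √((-138 + 429)/429 - 436142) = √((1/429)*291 - 436142) = √(97/143 - 436142) = √(-62368209/143) = 3*I*√990961543/143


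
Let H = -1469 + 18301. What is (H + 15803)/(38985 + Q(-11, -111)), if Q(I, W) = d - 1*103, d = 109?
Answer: 32635/38991 ≈ 0.83699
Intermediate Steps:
H = 16832
Q(I, W) = 6 (Q(I, W) = 109 - 1*103 = 109 - 103 = 6)
(H + 15803)/(38985 + Q(-11, -111)) = (16832 + 15803)/(38985 + 6) = 32635/38991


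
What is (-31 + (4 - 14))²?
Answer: 1681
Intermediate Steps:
(-31 + (4 - 14))² = (-31 - 10)² = (-41)² = 1681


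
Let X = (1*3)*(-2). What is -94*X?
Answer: 564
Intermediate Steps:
X = -6 (X = 3*(-2) = -6)
-94*X = -94*(-6) = 564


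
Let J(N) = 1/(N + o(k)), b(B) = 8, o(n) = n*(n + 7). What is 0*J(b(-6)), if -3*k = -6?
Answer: 0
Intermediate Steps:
k = 2 (k = -1/3*(-6) = 2)
o(n) = n*(7 + n)
J(N) = 1/(18 + N) (J(N) = 1/(N + 2*(7 + 2)) = 1/(N + 2*9) = 1/(N + 18) = 1/(18 + N))
0*J(b(-6)) = 0/(18 + 8) = 0/26 = 0*(1/26) = 0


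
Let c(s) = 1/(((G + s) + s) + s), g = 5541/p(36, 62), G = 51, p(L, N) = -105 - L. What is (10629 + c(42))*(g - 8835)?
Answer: -784689360728/8319 ≈ -9.4325e+7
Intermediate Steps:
g = -1847/47 (g = 5541/(-105 - 1*36) = 5541/(-105 - 36) = 5541/(-141) = 5541*(-1/141) = -1847/47 ≈ -39.298)
c(s) = 1/(51 + 3*s) (c(s) = 1/(((51 + s) + s) + s) = 1/((51 + 2*s) + s) = 1/(51 + 3*s))
(10629 + c(42))*(g - 8835) = (10629 + 1/(3*(17 + 42)))*(-1847/47 - 8835) = (10629 + (⅓)/59)*(-417092/47) = (10629 + (⅓)*(1/59))*(-417092/47) = (10629 + 1/177)*(-417092/47) = (1881334/177)*(-417092/47) = -784689360728/8319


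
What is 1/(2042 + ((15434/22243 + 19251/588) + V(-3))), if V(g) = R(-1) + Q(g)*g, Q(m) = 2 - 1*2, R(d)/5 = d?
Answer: 4359628/9026320631 ≈ 0.00048299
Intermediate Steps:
R(d) = 5*d
Q(m) = 0 (Q(m) = 2 - 2 = 0)
V(g) = -5 (V(g) = 5*(-1) + 0*g = -5 + 0 = -5)
1/(2042 + ((15434/22243 + 19251/588) + V(-3))) = 1/(2042 + ((15434/22243 + 19251/588) - 5)) = 1/(2042 + ((15434*(1/22243) + 19251*(1/588)) - 5)) = 1/(2042 + ((15434/22243 + 6417/196) - 5)) = 1/(2042 + (145758395/4359628 - 5)) = 1/(2042 + 123960255/4359628) = 1/(9026320631/4359628) = 4359628/9026320631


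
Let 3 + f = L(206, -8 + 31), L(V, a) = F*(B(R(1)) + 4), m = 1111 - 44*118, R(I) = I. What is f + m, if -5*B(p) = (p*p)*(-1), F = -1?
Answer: -20441/5 ≈ -4088.2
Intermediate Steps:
B(p) = p²/5 (B(p) = -p*p*(-1)/5 = -p²*(-1)/5 = -(-1)*p²/5 = p²/5)
m = -4081 (m = 1111 - 5192 = -4081)
L(V, a) = -21/5 (L(V, a) = -((⅕)*1² + 4) = -((⅕)*1 + 4) = -(⅕ + 4) = -1*21/5 = -21/5)
f = -36/5 (f = -3 - 21/5 = -36/5 ≈ -7.2000)
f + m = -36/5 - 4081 = -20441/5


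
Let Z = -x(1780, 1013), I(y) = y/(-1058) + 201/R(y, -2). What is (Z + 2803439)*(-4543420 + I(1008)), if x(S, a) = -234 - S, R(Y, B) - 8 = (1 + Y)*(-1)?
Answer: -964223479274750127/75647 ≈ -1.2746e+13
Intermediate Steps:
R(Y, B) = 7 - Y (R(Y, B) = 8 + (1 + Y)*(-1) = 8 + (-1 - Y) = 7 - Y)
I(y) = 201/(7 - y) - y/1058 (I(y) = y/(-1058) + 201/(7 - y) = y*(-1/1058) + 201/(7 - y) = -y/1058 + 201/(7 - y) = 201/(7 - y) - y/1058)
Z = 2014 (Z = -(-234 - 1*1780) = -(-234 - 1780) = -1*(-2014) = 2014)
(Z + 2803439)*(-4543420 + I(1008)) = (2014 + 2803439)*(-4543420 + (-212658 - 1*1008*(-7 + 1008))/(1058*(-7 + 1008))) = 2805453*(-4543420 + (1/1058)*(-212658 - 1*1008*1001)/1001) = 2805453*(-4543420 + (1/1058)*(1/1001)*(-212658 - 1009008)) = 2805453*(-4543420 + (1/1058)*(1/1001)*(-1221666)) = 2805453*(-4543420 - 610833/529529) = 2805453*(-2405873260013/529529) = -964223479274750127/75647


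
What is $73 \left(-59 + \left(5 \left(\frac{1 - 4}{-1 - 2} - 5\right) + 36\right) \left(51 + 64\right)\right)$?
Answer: $130013$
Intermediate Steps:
$73 \left(-59 + \left(5 \left(\frac{1 - 4}{-1 - 2} - 5\right) + 36\right) \left(51 + 64\right)\right) = 73 \left(-59 + \left(5 \left(- \frac{3}{-3} - 5\right) + 36\right) 115\right) = 73 \left(-59 + \left(5 \left(\left(-3\right) \left(- \frac{1}{3}\right) - 5\right) + 36\right) 115\right) = 73 \left(-59 + \left(5 \left(1 - 5\right) + 36\right) 115\right) = 73 \left(-59 + \left(5 \left(-4\right) + 36\right) 115\right) = 73 \left(-59 + \left(-20 + 36\right) 115\right) = 73 \left(-59 + 16 \cdot 115\right) = 73 \left(-59 + 1840\right) = 73 \cdot 1781 = 130013$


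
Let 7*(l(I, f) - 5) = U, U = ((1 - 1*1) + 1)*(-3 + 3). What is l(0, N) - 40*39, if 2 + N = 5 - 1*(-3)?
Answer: -1555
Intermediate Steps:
N = 6 (N = -2 + (5 - 1*(-3)) = -2 + (5 + 3) = -2 + 8 = 6)
U = 0 (U = ((1 - 1) + 1)*0 = (0 + 1)*0 = 1*0 = 0)
l(I, f) = 5 (l(I, f) = 5 + (⅐)*0 = 5 + 0 = 5)
l(0, N) - 40*39 = 5 - 40*39 = 5 - 1560 = -1555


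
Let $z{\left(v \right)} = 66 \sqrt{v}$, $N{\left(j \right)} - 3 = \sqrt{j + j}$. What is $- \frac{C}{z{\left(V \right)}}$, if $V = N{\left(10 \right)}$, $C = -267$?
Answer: $\frac{89}{22 \sqrt{3 + 2 \sqrt{5}}} \approx 1.4799$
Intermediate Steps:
$N{\left(j \right)} = 3 + \sqrt{2} \sqrt{j}$ ($N{\left(j \right)} = 3 + \sqrt{j + j} = 3 + \sqrt{2 j} = 3 + \sqrt{2} \sqrt{j}$)
$V = 3 + 2 \sqrt{5}$ ($V = 3 + \sqrt{2} \sqrt{10} = 3 + 2 \sqrt{5} \approx 7.4721$)
$- \frac{C}{z{\left(V \right)}} = - \frac{-267}{66 \sqrt{3 + 2 \sqrt{5}}} = - \left(-267\right) \frac{1}{66 \sqrt{3 + 2 \sqrt{5}}} = - \frac{-89}{22 \sqrt{3 + 2 \sqrt{5}}} = \frac{89}{22 \sqrt{3 + 2 \sqrt{5}}}$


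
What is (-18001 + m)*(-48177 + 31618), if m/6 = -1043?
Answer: 401704781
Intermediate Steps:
m = -6258 (m = 6*(-1043) = -6258)
(-18001 + m)*(-48177 + 31618) = (-18001 - 6258)*(-48177 + 31618) = -24259*(-16559) = 401704781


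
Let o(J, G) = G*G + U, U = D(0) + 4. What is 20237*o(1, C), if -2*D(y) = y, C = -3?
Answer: 263081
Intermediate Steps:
D(y) = -y/2
U = 4 (U = -½*0 + 4 = 0 + 4 = 4)
o(J, G) = 4 + G² (o(J, G) = G*G + 4 = G² + 4 = 4 + G²)
20237*o(1, C) = 20237*(4 + (-3)²) = 20237*(4 + 9) = 20237*13 = 263081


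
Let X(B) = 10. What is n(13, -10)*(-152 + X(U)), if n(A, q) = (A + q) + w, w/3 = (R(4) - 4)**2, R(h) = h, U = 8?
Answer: -426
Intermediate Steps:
w = 0 (w = 3*(4 - 4)**2 = 3*0**2 = 3*0 = 0)
n(A, q) = A + q (n(A, q) = (A + q) + 0 = A + q)
n(13, -10)*(-152 + X(U)) = (13 - 10)*(-152 + 10) = 3*(-142) = -426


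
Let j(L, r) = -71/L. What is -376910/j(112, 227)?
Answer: 42213920/71 ≈ 5.9456e+5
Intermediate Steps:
-376910/j(112, 227) = -376910/((-71/112)) = -376910/((-71*1/112)) = -376910/(-71/112) = -376910*(-112/71) = 42213920/71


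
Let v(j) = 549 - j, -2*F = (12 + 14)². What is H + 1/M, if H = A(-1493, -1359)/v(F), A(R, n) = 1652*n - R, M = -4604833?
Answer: -10331288198862/4084486871 ≈ -2529.4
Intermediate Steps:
F = -338 (F = -(12 + 14)²/2 = -½*26² = -½*676 = -338)
A(R, n) = -R + 1652*n
H = -2243575/887 (H = (-1*(-1493) + 1652*(-1359))/(549 - 1*(-338)) = (1493 - 2245068)/(549 + 338) = -2243575/887 ≈ -2529.4)
H + 1/M = -2243575/887 + 1/(-4604833) = -2243575/887 - 1/4604833 = -10331288198862/4084486871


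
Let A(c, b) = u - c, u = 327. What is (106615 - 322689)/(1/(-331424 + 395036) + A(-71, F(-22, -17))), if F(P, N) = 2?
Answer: -13744899288/25317577 ≈ -542.90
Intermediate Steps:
A(c, b) = 327 - c
(106615 - 322689)/(1/(-331424 + 395036) + A(-71, F(-22, -17))) = (106615 - 322689)/(1/(-331424 + 395036) + (327 - 1*(-71))) = -216074/(1/63612 + (327 + 71)) = -216074/(1/63612 + 398) = -216074/25317577/63612 = -216074*63612/25317577 = -13744899288/25317577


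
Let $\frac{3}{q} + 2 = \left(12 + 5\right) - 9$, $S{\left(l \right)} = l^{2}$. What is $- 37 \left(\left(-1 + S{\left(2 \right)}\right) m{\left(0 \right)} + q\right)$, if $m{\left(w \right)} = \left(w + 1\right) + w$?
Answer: $- \frac{259}{2} \approx -129.5$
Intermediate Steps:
$m{\left(w \right)} = 1 + 2 w$ ($m{\left(w \right)} = \left(1 + w\right) + w = 1 + 2 w$)
$q = \frac{1}{2}$ ($q = \frac{3}{-2 + \left(\left(12 + 5\right) - 9\right)} = \frac{3}{-2 + \left(17 - 9\right)} = \frac{3}{-2 + 8} = \frac{3}{6} = 3 \cdot \frac{1}{6} = \frac{1}{2} \approx 0.5$)
$- 37 \left(\left(-1 + S{\left(2 \right)}\right) m{\left(0 \right)} + q\right) = - 37 \left(\left(-1 + 2^{2}\right) \left(1 + 2 \cdot 0\right) + \frac{1}{2}\right) = - 37 \left(\left(-1 + 4\right) \left(1 + 0\right) + \frac{1}{2}\right) = - 37 \left(3 \cdot 1 + \frac{1}{2}\right) = - 37 \left(3 + \frac{1}{2}\right) = \left(-37\right) \frac{7}{2} = - \frac{259}{2}$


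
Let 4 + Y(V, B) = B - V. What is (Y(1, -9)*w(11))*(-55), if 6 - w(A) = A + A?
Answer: -12320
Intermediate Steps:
Y(V, B) = -4 + B - V (Y(V, B) = -4 + (B - V) = -4 + B - V)
w(A) = 6 - 2*A (w(A) = 6 - (A + A) = 6 - 2*A)
(Y(1, -9)*w(11))*(-55) = ((-4 - 9 - 1*1)*(6 - 2*11))*(-55) = ((-4 - 9 - 1)*(6 - 22))*(-55) = -14*(-16)*(-55) = 224*(-55) = -12320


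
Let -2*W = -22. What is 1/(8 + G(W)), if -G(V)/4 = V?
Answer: -1/36 ≈ -0.027778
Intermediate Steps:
W = 11 (W = -½*(-22) = 11)
G(V) = -4*V
1/(8 + G(W)) = 1/(8 - 4*11) = 1/(8 - 44) = 1/(-36) = -1/36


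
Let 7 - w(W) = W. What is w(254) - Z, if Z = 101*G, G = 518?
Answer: -52565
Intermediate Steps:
w(W) = 7 - W
Z = 52318 (Z = 101*518 = 52318)
w(254) - Z = (7 - 1*254) - 1*52318 = (7 - 254) - 52318 = -247 - 52318 = -52565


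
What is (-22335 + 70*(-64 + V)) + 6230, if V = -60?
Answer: -24785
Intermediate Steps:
(-22335 + 70*(-64 + V)) + 6230 = (-22335 + 70*(-64 - 60)) + 6230 = (-22335 + 70*(-124)) + 6230 = (-22335 - 8680) + 6230 = -31015 + 6230 = -24785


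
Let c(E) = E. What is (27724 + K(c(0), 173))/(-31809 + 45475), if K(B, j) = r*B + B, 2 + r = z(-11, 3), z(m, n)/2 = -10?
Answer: 13862/6833 ≈ 2.0287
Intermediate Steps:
z(m, n) = -20 (z(m, n) = 2*(-10) = -20)
r = -22 (r = -2 - 20 = -22)
K(B, j) = -21*B (K(B, j) = -22*B + B = -21*B)
(27724 + K(c(0), 173))/(-31809 + 45475) = (27724 - 21*0)/(-31809 + 45475) = (27724 + 0)/13666 = 27724*(1/13666) = 13862/6833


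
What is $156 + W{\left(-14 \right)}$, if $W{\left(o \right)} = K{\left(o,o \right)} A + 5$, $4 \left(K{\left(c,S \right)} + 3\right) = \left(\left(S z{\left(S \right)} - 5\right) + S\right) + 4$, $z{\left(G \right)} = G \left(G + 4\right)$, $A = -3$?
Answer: $\frac{6605}{4} \approx 1651.3$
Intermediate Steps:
$z{\left(G \right)} = G \left(4 + G\right)$
$K{\left(c,S \right)} = - \frac{13}{4} + \frac{S}{4} + \frac{S^{2} \left(4 + S\right)}{4}$ ($K{\left(c,S \right)} = -3 + \frac{\left(\left(S S \left(4 + S\right) - 5\right) + S\right) + 4}{4} = -3 + \frac{\left(\left(S^{2} \left(4 + S\right) - 5\right) + S\right) + 4}{4} = -3 + \frac{\left(\left(-5 + S^{2} \left(4 + S\right)\right) + S\right) + 4}{4} = -3 + \frac{\left(-5 + S + S^{2} \left(4 + S\right)\right) + 4}{4} = -3 + \frac{-1 + S + S^{2} \left(4 + S\right)}{4} = -3 + \left(- \frac{1}{4} + \frac{S}{4} + \frac{S^{2} \left(4 + S\right)}{4}\right) = - \frac{13}{4} + \frac{S}{4} + \frac{S^{2} \left(4 + S\right)}{4}$)
$W{\left(o \right)} = \frac{59}{4} - \frac{3 o}{4} - \frac{3 o^{2} \left(4 + o\right)}{4}$ ($W{\left(o \right)} = \left(- \frac{13}{4} + \frac{o}{4} + \frac{o^{2} \left(4 + o\right)}{4}\right) \left(-3\right) + 5 = \left(\frac{39}{4} - \frac{3 o}{4} - \frac{3 o^{2} \left(4 + o\right)}{4}\right) + 5 = \frac{59}{4} - \frac{3 o}{4} - \frac{3 o^{2} \left(4 + o\right)}{4}$)
$156 + W{\left(-14 \right)} = 156 - \left(- \frac{101}{4} + \frac{3 \left(-14\right)^{2} \left(4 - 14\right)}{4}\right) = 156 + \left(\frac{59}{4} + \frac{21}{2} - 147 \left(-10\right)\right) = 156 + \left(\frac{59}{4} + \frac{21}{2} + 1470\right) = 156 + \frac{5981}{4} = \frac{6605}{4}$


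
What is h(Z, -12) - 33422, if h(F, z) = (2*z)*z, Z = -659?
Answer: -33134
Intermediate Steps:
h(F, z) = 2*z²
h(Z, -12) - 33422 = 2*(-12)² - 33422 = 2*144 - 33422 = 288 - 33422 = -33134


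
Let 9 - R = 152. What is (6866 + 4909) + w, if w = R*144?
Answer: -8817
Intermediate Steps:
R = -143 (R = 9 - 1*152 = 9 - 152 = -143)
w = -20592 (w = -143*144 = -20592)
(6866 + 4909) + w = (6866 + 4909) - 20592 = 11775 - 20592 = -8817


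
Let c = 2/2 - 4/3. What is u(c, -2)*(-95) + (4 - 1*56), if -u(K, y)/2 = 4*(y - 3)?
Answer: -3852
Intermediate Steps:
c = -⅓ (c = 2*(½) - 4*⅓ = 1 - 4/3 = -⅓ ≈ -0.33333)
u(K, y) = 24 - 8*y (u(K, y) = -8*(y - 3) = -8*(-3 + y) = -2*(-12 + 4*y) = 24 - 8*y)
u(c, -2)*(-95) + (4 - 1*56) = (24 - 8*(-2))*(-95) + (4 - 1*56) = (24 + 16)*(-95) + (4 - 56) = 40*(-95) - 52 = -3800 - 52 = -3852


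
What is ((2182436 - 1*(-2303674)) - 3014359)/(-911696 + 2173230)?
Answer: 1471751/1261534 ≈ 1.1666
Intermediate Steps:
((2182436 - 1*(-2303674)) - 3014359)/(-911696 + 2173230) = ((2182436 + 2303674) - 3014359)/1261534 = (4486110 - 3014359)*(1/1261534) = 1471751*(1/1261534) = 1471751/1261534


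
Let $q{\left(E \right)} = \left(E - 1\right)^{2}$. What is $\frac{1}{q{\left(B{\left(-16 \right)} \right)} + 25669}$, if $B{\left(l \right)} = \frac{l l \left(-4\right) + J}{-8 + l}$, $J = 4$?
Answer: $\frac{4}{109565} \approx 3.6508 \cdot 10^{-5}$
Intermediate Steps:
$B{\left(l \right)} = \frac{4 - 4 l^{2}}{-8 + l}$ ($B{\left(l \right)} = \frac{l l \left(-4\right) + 4}{-8 + l} = \frac{l^{2} \left(-4\right) + 4}{-8 + l} = \frac{- 4 l^{2} + 4}{-8 + l} = \frac{4 - 4 l^{2}}{-8 + l}$)
$q{\left(E \right)} = \left(-1 + E\right)^{2}$
$\frac{1}{q{\left(B{\left(-16 \right)} \right)} + 25669} = \frac{1}{\left(-1 + \frac{4 \left(1 - \left(-16\right)^{2}\right)}{-8 - 16}\right)^{2} + 25669} = \frac{1}{\left(-1 + \frac{4 \left(1 - 256\right)}{-24}\right)^{2} + 25669} = \frac{1}{\left(-1 + 4 \left(- \frac{1}{24}\right) \left(1 - 256\right)\right)^{2} + 25669} = \frac{1}{\left(-1 + 4 \left(- \frac{1}{24}\right) \left(-255\right)\right)^{2} + 25669} = \frac{1}{\left(-1 + \frac{85}{2}\right)^{2} + 25669} = \frac{1}{\left(\frac{83}{2}\right)^{2} + 25669} = \frac{1}{\frac{6889}{4} + 25669} = \frac{1}{\frac{109565}{4}} = \frac{4}{109565}$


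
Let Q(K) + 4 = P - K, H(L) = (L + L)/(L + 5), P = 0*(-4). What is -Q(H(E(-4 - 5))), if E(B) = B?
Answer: 17/2 ≈ 8.5000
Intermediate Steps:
P = 0
H(L) = 2*L/(5 + L) (H(L) = (2*L)/(5 + L) = 2*L/(5 + L))
Q(K) = -4 - K (Q(K) = -4 + (0 - K) = -4 - K)
-Q(H(E(-4 - 5))) = -(-4 - 2*(-4 - 5)/(5 + (-4 - 5))) = -(-4 - 2*(-9)/(5 - 9)) = -(-4 - 2*(-9)/(-4)) = -(-4 - 2*(-9)*(-1)/4) = -(-4 - 1*9/2) = -(-4 - 9/2) = -1*(-17/2) = 17/2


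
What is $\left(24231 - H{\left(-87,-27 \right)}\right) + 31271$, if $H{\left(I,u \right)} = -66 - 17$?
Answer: $55585$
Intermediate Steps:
$H{\left(I,u \right)} = -83$ ($H{\left(I,u \right)} = -66 - 17 = -83$)
$\left(24231 - H{\left(-87,-27 \right)}\right) + 31271 = \left(24231 - -83\right) + 31271 = \left(24231 + 83\right) + 31271 = 24314 + 31271 = 55585$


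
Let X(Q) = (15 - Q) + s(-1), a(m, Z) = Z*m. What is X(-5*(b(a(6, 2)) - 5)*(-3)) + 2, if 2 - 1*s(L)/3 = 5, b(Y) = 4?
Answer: 23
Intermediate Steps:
s(L) = -9 (s(L) = 6 - 3*5 = 6 - 15 = -9)
X(Q) = 6 - Q (X(Q) = (15 - Q) - 9 = 6 - Q)
X(-5*(b(a(6, 2)) - 5)*(-3)) + 2 = (6 - (-5*(4 - 5))*(-3)) + 2 = (6 - (-5*(-1))*(-3)) + 2 = (6 - 5*(-3)) + 2 = (6 - 1*(-15)) + 2 = (6 + 15) + 2 = 21 + 2 = 23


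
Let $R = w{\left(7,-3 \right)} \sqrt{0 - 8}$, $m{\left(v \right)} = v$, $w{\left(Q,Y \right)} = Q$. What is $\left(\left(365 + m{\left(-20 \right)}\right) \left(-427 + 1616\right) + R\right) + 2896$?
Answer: $413101 + 14 i \sqrt{2} \approx 4.131 \cdot 10^{5} + 19.799 i$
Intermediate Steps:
$R = 14 i \sqrt{2}$ ($R = 7 \sqrt{0 - 8} = 7 \sqrt{-8} = 7 \cdot 2 i \sqrt{2} = 14 i \sqrt{2} \approx 19.799 i$)
$\left(\left(365 + m{\left(-20 \right)}\right) \left(-427 + 1616\right) + R\right) + 2896 = \left(\left(365 - 20\right) \left(-427 + 1616\right) + 14 i \sqrt{2}\right) + 2896 = \left(345 \cdot 1189 + 14 i \sqrt{2}\right) + 2896 = \left(410205 + 14 i \sqrt{2}\right) + 2896 = 413101 + 14 i \sqrt{2}$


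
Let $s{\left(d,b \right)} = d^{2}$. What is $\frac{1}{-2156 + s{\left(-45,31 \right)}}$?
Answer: $- \frac{1}{131} \approx -0.0076336$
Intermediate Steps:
$\frac{1}{-2156 + s{\left(-45,31 \right)}} = \frac{1}{-2156 + \left(-45\right)^{2}} = \frac{1}{-2156 + 2025} = \frac{1}{-131} = - \frac{1}{131}$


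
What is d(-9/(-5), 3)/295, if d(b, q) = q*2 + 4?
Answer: 2/59 ≈ 0.033898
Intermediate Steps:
d(b, q) = 4 + 2*q (d(b, q) = 2*q + 4 = 4 + 2*q)
d(-9/(-5), 3)/295 = (4 + 2*3)/295 = (4 + 6)*(1/295) = 10*(1/295) = 2/59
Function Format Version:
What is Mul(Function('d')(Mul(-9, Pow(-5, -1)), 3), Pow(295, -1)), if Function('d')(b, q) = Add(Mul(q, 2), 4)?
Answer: Rational(2, 59) ≈ 0.033898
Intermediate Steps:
Function('d')(b, q) = Add(4, Mul(2, q)) (Function('d')(b, q) = Add(Mul(2, q), 4) = Add(4, Mul(2, q)))
Mul(Function('d')(Mul(-9, Pow(-5, -1)), 3), Pow(295, -1)) = Mul(Add(4, Mul(2, 3)), Pow(295, -1)) = Mul(Add(4, 6), Rational(1, 295)) = Mul(10, Rational(1, 295)) = Rational(2, 59)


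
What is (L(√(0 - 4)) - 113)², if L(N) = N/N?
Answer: 12544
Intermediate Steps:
L(N) = 1
(L(√(0 - 4)) - 113)² = (1 - 113)² = (-112)² = 12544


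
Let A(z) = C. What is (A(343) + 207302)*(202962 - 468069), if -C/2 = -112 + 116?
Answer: -54955090458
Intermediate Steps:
C = -8 (C = -2*(-112 + 116) = -2*4 = -8)
A(z) = -8
(A(343) + 207302)*(202962 - 468069) = (-8 + 207302)*(202962 - 468069) = 207294*(-265107) = -54955090458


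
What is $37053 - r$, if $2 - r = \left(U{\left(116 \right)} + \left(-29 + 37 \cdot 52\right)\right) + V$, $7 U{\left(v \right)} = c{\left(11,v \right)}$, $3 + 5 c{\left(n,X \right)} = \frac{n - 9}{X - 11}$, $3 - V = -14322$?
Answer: $\frac{195770612}{3675} \approx 53271.0$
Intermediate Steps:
$V = 14325$ ($V = 3 - -14322 = 3 + 14322 = 14325$)
$c{\left(n,X \right)} = - \frac{3}{5} + \frac{-9 + n}{5 \left(-11 + X\right)}$ ($c{\left(n,X \right)} = - \frac{3}{5} + \frac{\left(n - 9\right) \frac{1}{X - 11}}{5} = - \frac{3}{5} + \frac{\left(-9 + n\right) \frac{1}{-11 + X}}{5} = - \frac{3}{5} + \frac{\frac{1}{-11 + X} \left(-9 + n\right)}{5} = - \frac{3}{5} + \frac{-9 + n}{5 \left(-11 + X\right)}$)
$U{\left(v \right)} = \frac{35 - 3 v}{35 \left(-11 + v\right)}$ ($U{\left(v \right)} = \frac{\frac{1}{5} \frac{1}{-11 + v} \left(24 + 11 - 3 v\right)}{7} = \frac{\frac{1}{5} \frac{1}{-11 + v} \left(35 - 3 v\right)}{7} = \frac{35 - 3 v}{35 \left(-11 + v\right)}$)
$r = - \frac{59600837}{3675}$ ($r = 2 - \left(\left(\frac{35 - 348}{35 \left(-11 + 116\right)} + \left(-29 + 37 \cdot 52\right)\right) + 14325\right) = 2 - \left(\left(\frac{35 - 348}{35 \cdot 105} + \left(-29 + 1924\right)\right) + 14325\right) = 2 - \left(\left(\frac{1}{35} \cdot \frac{1}{105} \left(-313\right) + 1895\right) + 14325\right) = 2 - \left(\left(- \frac{313}{3675} + 1895\right) + 14325\right) = 2 - \left(\frac{6963812}{3675} + 14325\right) = 2 - \frac{59608187}{3675} = - \frac{59600837}{3675} \approx -16218.0$)
$37053 - r = 37053 - - \frac{59600837}{3675} = 37053 + \frac{59600837}{3675} = \frac{195770612}{3675}$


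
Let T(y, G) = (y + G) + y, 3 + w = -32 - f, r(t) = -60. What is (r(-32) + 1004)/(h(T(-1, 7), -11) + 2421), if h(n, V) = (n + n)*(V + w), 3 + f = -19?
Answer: 944/2181 ≈ 0.43283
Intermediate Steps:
f = -22 (f = -3 - 19 = -22)
w = -13 (w = -3 + (-32 - 1*(-22)) = -3 + (-32 + 22) = -3 - 10 = -13)
T(y, G) = G + 2*y (T(y, G) = (G + y) + y = G + 2*y)
h(n, V) = 2*n*(-13 + V) (h(n, V) = (n + n)*(V - 13) = (2*n)*(-13 + V) = 2*n*(-13 + V))
(r(-32) + 1004)/(h(T(-1, 7), -11) + 2421) = (-60 + 1004)/(2*(7 + 2*(-1))*(-13 - 11) + 2421) = 944/(2*(7 - 2)*(-24) + 2421) = 944/(2*5*(-24) + 2421) = 944/(-240 + 2421) = 944/2181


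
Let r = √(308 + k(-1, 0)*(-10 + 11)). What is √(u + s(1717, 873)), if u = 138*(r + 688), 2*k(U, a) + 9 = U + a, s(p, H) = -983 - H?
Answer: √(93088 + 138*√303) ≈ 309.01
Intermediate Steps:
k(U, a) = -9/2 + U/2 + a/2 (k(U, a) = -9/2 + (U + a)/2 = -9/2 + (U/2 + a/2) = -9/2 + U/2 + a/2)
r = √303 (r = √(308 + (-9/2 + (½)*(-1) + (½)*0)*(-10 + 11)) = √(308 + (-9/2 - ½ + 0)*1) = √(308 - 5*1) = √(308 - 5) = √303 ≈ 17.407)
u = 94944 + 138*√303 (u = 138*(√303 + 688) = 138*(688 + √303) = 94944 + 138*√303 ≈ 97346.)
√(u + s(1717, 873)) = √((94944 + 138*√303) + (-983 - 1*873)) = √((94944 + 138*√303) + (-983 - 873)) = √((94944 + 138*√303) - 1856) = √(93088 + 138*√303)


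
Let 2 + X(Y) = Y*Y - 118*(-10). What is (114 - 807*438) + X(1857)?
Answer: 3096275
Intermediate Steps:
X(Y) = 1178 + Y**2 (X(Y) = -2 + (Y*Y - 118*(-10)) = -2 + (Y**2 + 1180) = -2 + (1180 + Y**2) = 1178 + Y**2)
(114 - 807*438) + X(1857) = (114 - 807*438) + (1178 + 1857**2) = (114 - 353466) + (1178 + 3448449) = -353352 + 3449627 = 3096275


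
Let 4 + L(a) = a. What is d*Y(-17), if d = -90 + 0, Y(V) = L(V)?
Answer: 1890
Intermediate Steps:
L(a) = -4 + a
Y(V) = -4 + V
d = -90
d*Y(-17) = -90*(-4 - 17) = -90*(-21) = 1890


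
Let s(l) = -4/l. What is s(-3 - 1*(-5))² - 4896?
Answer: -4892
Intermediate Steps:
s(-3 - 1*(-5))² - 4896 = (-4/(-3 - 1*(-5)))² - 4896 = (-4/(-3 + 5))² - 4896 = (-4/2)² - 4896 = (-4*½)² - 4896 = (-2)² - 4896 = 4 - 4896 = -4892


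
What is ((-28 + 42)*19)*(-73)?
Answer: -19418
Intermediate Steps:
((-28 + 42)*19)*(-73) = (14*19)*(-73) = 266*(-73) = -19418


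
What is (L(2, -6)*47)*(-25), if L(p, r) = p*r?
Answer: 14100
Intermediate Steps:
(L(2, -6)*47)*(-25) = ((2*(-6))*47)*(-25) = -12*47*(-25) = -564*(-25) = 14100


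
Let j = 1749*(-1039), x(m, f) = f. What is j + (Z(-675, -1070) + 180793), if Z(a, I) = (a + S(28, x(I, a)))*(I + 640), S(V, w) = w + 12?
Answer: -1061078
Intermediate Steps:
S(V, w) = 12 + w
Z(a, I) = (12 + 2*a)*(640 + I) (Z(a, I) = (a + (12 + a))*(I + 640) = (12 + 2*a)*(640 + I))
j = -1817211
j + (Z(-675, -1070) + 180793) = -1817211 + ((7680 + 1280*(-675) - 1070*(-675) - 1070*(12 - 675)) + 180793) = -1817211 + ((7680 - 864000 + 722250 - 1070*(-663)) + 180793) = -1817211 + ((7680 - 864000 + 722250 + 709410) + 180793) = -1817211 + (575340 + 180793) = -1817211 + 756133 = -1061078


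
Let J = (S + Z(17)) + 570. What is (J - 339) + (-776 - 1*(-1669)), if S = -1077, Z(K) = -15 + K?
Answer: 49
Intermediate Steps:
J = -505 (J = (-1077 + (-15 + 17)) + 570 = (-1077 + 2) + 570 = -1075 + 570 = -505)
(J - 339) + (-776 - 1*(-1669)) = (-505 - 339) + (-776 - 1*(-1669)) = -844 + (-776 + 1669) = -844 + 893 = 49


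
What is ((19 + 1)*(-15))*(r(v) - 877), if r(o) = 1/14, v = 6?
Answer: 1841550/7 ≈ 2.6308e+5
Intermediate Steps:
r(o) = 1/14
((19 + 1)*(-15))*(r(v) - 877) = ((19 + 1)*(-15))*(1/14 - 877) = (20*(-15))*(-12277/14) = -300*(-12277/14) = 1841550/7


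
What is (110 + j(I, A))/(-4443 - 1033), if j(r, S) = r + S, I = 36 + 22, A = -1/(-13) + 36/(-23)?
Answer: -49787/1637324 ≈ -0.030408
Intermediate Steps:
A = -445/299 (A = -1*(-1/13) + 36*(-1/23) = 1/13 - 36/23 = -445/299 ≈ -1.4883)
I = 58
j(r, S) = S + r
(110 + j(I, A))/(-4443 - 1033) = (110 + (-445/299 + 58))/(-4443 - 1033) = (110 + 16897/299)/(-5476) = (49787/299)*(-1/5476) = -49787/1637324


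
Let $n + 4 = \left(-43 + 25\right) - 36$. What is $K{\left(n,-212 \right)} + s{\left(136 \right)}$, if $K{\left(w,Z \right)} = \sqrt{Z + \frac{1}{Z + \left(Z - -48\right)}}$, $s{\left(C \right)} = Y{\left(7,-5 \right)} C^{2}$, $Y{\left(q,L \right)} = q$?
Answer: $129472 + \frac{3 i \sqrt{832558}}{188} \approx 1.2947 \cdot 10^{5} + 14.56 i$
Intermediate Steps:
$n = -58$ ($n = -4 + \left(\left(-43 + 25\right) - 36\right) = -4 - 54 = -58$)
$s{\left(C \right)} = 7 C^{2}$
$K{\left(w,Z \right)} = \sqrt{Z + \frac{1}{48 + 2 Z}}$ ($K{\left(w,Z \right)} = \sqrt{Z + \frac{1}{Z + \left(Z + 48\right)}} = \sqrt{Z + \frac{1}{Z + \left(48 + Z\right)}} = \sqrt{Z + \frac{1}{48 + 2 Z}}$)
$K{\left(n,-212 \right)} + s{\left(136 \right)} = \frac{\sqrt{\frac{2}{24 - 212} + 4 \left(-212\right)}}{2} + 7 \cdot 136^{2} = \frac{\sqrt{\frac{2}{-188} - 848}}{2} + 7 \cdot 18496 = \frac{\sqrt{2 \left(- \frac{1}{188}\right) - 848}}{2} + 129472 = \frac{\sqrt{- \frac{1}{94} - 848}}{2} + 129472 = \frac{\sqrt{- \frac{79713}{94}}}{2} + 129472 = \frac{\frac{3}{94} i \sqrt{832558}}{2} + 129472 = \frac{3 i \sqrt{832558}}{188} + 129472 = 129472 + \frac{3 i \sqrt{832558}}{188}$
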